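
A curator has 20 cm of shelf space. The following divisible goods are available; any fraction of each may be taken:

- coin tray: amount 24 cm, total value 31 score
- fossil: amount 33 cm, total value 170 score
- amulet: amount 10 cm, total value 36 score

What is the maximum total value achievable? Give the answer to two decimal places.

Take in order of value per unit:
- fossil (170/33 per unit): 20 of 33 → value 20×170/33 = 103.0303, running total 103.03
Total 103.03.

103.03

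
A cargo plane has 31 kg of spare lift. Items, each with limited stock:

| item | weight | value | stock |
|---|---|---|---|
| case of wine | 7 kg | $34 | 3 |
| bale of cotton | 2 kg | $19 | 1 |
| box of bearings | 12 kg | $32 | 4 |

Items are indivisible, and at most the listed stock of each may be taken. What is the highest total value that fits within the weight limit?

Top feasible selections:
- 3×case of wine + 1×bale of cotton: weight 23, value 121
- 2×case of wine + 1×bale of cotton + 1×box of bearings: weight 28, value 119
Best: $121.

$121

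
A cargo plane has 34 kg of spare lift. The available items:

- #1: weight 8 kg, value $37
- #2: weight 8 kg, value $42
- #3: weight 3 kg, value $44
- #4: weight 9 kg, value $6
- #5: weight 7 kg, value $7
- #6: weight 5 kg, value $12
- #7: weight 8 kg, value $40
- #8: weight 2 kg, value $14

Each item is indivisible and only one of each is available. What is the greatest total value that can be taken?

Check high-value combinations within 34 kg:
- #1+#2+#3+#6+#7+#8: weight 8+8+3+5+8+2=34, value 37+42+44+12+40+14=189
- #1+#2+#3+#7+#8: weight 8+8+3+8+2=29, value 37+42+44+40+14=177
- #1+#2+#3+#6+#7: weight 8+8+3+5+8=32, value 37+42+44+12+40=175
Best: $189.

$189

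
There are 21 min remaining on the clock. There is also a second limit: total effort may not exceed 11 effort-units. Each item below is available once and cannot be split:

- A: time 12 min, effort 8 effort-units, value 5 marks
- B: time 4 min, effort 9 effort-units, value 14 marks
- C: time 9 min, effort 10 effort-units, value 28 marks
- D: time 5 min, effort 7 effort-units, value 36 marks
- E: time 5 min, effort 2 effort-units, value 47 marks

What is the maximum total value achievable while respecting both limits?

83 marks

Feasible sets respecting both limits:
- D+E: time 10, effort 9, value 83
- B+E: time 9, effort 11, value 61
- A+E: time 17, effort 10, value 52
Best: 83 marks.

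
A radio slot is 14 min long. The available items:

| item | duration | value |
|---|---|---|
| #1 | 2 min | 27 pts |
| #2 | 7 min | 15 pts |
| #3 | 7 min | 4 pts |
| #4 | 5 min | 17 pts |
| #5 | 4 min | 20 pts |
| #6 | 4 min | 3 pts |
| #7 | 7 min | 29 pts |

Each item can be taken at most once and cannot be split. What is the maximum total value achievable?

76 pts

This is a 0/1 knapsack; check combinations near the capacity.
- #1+#5+#7: duration 2+4+7=13, value 27+20+29=76
- #1+#4+#7: duration 2+5+7=14, value 27+17+29=73
- #1+#4+#5: duration 2+5+4=11, value 27+17+20=64
Best: 76 pts.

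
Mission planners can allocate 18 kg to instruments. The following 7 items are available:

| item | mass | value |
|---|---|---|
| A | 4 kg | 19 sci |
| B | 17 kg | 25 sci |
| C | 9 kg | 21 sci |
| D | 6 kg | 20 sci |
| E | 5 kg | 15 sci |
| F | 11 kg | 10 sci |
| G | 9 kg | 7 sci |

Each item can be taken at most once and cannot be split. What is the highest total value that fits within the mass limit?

55 sci

Check high-value combinations within 18 kg:
- A+C+E: mass 4+9+5=18, value 19+21+15=55
- A+D+E: mass 4+6+5=15, value 19+20+15=54
- C+D: mass 9+6=15, value 21+20=41
- A+E+G: mass 4+5+9=18, value 19+15+7=41
- A+C: mass 4+9=13, value 19+21=40
Best: 55 sci.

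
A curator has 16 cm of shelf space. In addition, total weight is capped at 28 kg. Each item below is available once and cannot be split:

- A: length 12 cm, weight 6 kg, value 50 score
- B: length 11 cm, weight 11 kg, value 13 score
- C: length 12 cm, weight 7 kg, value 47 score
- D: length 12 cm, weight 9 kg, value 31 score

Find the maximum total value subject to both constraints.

Feasible sets respecting both limits:
- A: length 12, weight 6, value 50
- C: length 12, weight 7, value 47
- D: length 12, weight 9, value 31
Best: 50 score.

50 score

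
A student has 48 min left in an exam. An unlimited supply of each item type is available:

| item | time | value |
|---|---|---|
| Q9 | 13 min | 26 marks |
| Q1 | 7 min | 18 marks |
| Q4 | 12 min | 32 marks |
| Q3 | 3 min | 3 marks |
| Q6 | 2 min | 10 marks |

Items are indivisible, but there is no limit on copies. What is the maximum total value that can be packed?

240 marks

Best value-per-unit is Q6 at 10/2, and filling with it alone uses time 24×2=48. No mix of the others beats 24×10 = 240.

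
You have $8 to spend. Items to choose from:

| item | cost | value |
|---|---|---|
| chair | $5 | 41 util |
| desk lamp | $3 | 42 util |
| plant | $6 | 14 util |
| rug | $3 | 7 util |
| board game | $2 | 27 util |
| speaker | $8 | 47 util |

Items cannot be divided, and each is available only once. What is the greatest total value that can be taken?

83 util

Check high-value combinations within $8:
- chair+desk lamp: cost 5+3=8, value 41+42=83
- desk lamp+rug+board game: cost 3+3+2=8, value 42+7+27=76
- desk lamp+board game: cost 3+2=5, value 42+27=69
- chair+board game: cost 5+2=7, value 41+27=68
- desk lamp+rug: cost 3+3=6, value 42+7=49
Best: 83 util.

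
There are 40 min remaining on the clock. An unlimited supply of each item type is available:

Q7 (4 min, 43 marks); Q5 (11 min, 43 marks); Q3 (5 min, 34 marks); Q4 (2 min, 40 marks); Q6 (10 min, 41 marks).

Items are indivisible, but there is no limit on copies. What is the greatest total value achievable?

Best value-per-unit is Q4 at 40/2, and filling with it alone uses time 20×2=40. No mix of the others beats 20×40 = 800.

800 marks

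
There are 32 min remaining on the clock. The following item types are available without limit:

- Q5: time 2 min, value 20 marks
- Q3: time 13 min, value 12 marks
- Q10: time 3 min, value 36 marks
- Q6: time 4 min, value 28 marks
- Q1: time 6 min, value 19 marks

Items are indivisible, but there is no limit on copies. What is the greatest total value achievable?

Best value-per-unit is Q10 at 36/3; filling with it alone gives 10×36 = 360.
Optimal mix: 1×Q5 + 10×Q10 → time 32, value 380.

380 marks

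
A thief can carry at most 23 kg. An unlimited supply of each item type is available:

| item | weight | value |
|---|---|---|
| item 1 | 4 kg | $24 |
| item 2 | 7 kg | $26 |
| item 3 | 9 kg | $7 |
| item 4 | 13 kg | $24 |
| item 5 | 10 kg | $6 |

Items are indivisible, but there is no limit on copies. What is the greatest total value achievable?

$122

Best value-per-unit is item 1 at 24/4; filling with it alone gives 5×24 = 120.
Optimal mix: 4×item 1 + 1×item 2 → weight 23, value 122.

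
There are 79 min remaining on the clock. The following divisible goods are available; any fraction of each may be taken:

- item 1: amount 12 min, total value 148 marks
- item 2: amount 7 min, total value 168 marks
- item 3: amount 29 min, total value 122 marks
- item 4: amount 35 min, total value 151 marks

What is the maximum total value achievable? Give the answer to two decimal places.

572.17

Take in order of value per unit:
- item 2 (168/7 per unit): all 7 → value 168, running total 168.00
- item 1 (148/12 per unit): all 12 → value 148, running total 316.00
- item 4 (151/35 per unit): all 35 → value 151, running total 467.00
- item 3 (122/29 per unit): 25 of 29 → value 25×122/29 = 105.1724, running total 572.17
Total 572.17.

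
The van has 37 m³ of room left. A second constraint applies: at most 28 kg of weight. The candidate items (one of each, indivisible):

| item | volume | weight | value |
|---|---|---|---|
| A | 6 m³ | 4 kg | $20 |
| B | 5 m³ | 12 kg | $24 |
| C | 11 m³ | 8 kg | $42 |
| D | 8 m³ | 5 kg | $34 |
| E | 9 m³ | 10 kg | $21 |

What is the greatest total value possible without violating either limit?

Feasible sets respecting both limits:
- A+C+D+E: volume 34, weight 27, value 117
- B+C+D: volume 24, weight 25, value 100
- C+D+E: volume 28, weight 23, value 97
- A+C+D: volume 25, weight 17, value 96
Best: $117.

$117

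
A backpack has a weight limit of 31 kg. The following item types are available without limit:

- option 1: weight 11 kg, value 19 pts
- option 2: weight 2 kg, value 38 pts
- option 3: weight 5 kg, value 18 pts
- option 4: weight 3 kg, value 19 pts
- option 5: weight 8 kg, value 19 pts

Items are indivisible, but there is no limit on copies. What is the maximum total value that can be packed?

Best value-per-unit is option 2 at 38/2, and filling with it alone uses weight 15×2=30. No mix of the others beats 15×38 = 570.

570 pts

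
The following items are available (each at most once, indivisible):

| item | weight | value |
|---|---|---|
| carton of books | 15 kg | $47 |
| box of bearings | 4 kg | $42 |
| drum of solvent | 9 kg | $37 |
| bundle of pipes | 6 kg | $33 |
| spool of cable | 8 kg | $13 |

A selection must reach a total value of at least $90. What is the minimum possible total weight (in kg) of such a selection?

19

Subsets with value ≥ 90, sorted by total weight:
- box of bearings+drum of solvent+bundle of pipes: weight 19, value 112
- box of bearings+drum of solvent+spool of cable: weight 21, value 92
Minimum weight: 19 kg.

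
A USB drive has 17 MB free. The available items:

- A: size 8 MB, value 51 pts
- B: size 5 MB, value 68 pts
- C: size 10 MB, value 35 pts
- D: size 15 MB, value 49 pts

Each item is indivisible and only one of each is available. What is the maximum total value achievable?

Check high-value combinations within 17 MB:
- A+B: size 8+5=13, value 51+68=119
- B+C: size 5+10=15, value 68+35=103
- B: size 5, value 68
Best: 119 pts.

119 pts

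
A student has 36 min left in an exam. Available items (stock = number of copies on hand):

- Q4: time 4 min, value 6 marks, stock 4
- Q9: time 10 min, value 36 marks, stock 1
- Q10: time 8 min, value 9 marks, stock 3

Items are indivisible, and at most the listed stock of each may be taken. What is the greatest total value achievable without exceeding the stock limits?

Best selections within time 36 and stock limits:
- 4×Q4 + 1×Q9 + 1×Q10: time 34, value 69
- 2×Q4 + 1×Q9 + 2×Q10: time 34, value 66
Best: 69 marks.

69 marks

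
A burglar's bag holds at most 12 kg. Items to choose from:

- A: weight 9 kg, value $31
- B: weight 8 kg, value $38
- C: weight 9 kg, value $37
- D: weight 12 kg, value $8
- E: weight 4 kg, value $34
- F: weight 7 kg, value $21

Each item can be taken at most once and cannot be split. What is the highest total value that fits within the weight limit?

$72

This is a 0/1 knapsack; check combinations near the capacity.
- B+E: weight 8+4=12, value 38+34=72
- E+F: weight 4+7=11, value 34+21=55
- B: weight 8, value 38
- C: weight 9, value 37
- E: weight 4, value 34
Best: $72.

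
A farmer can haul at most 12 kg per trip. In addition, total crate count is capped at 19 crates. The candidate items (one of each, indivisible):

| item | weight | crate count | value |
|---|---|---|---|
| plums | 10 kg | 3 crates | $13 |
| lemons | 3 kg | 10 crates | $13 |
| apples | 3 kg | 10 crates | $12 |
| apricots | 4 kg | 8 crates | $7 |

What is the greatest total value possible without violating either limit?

Feasible sets respecting both limits:
- lemons+apricots: weight 7, crate count 18, value 20
- apples+apricots: weight 7, crate count 18, value 19
- plums: weight 10, crate count 3, value 13
Best: $20.

$20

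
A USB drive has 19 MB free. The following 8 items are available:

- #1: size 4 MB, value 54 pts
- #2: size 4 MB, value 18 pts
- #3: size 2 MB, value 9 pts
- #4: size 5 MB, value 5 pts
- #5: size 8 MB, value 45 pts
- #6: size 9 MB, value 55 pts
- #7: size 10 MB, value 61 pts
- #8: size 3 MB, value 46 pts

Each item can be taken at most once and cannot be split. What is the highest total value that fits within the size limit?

170 pts

Check high-value combinations within 19 MB:
- #1+#3+#7+#8: size 4+2+10+3=19, value 54+9+61+46=170
- #1+#3+#6+#8: size 4+2+9+3=18, value 54+9+55+46=164
- #1+#2+#5+#8: size 4+4+8+3=19, value 54+18+45+46=163
- #1+#7+#8: size 4+10+3=17, value 54+61+46=161
Best: 170 pts.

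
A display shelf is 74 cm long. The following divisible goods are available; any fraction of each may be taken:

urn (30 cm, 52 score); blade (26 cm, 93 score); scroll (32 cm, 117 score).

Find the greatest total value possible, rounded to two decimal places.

Take in order of value per unit:
- scroll (117/32 per unit): all 32 → value 117, running total 117.00
- blade (93/26 per unit): all 26 → value 93, running total 210.00
- urn (52/30 per unit): 16 of 30 → value 16×52/30 = 27.7333, running total 237.73
Total 237.73.

237.73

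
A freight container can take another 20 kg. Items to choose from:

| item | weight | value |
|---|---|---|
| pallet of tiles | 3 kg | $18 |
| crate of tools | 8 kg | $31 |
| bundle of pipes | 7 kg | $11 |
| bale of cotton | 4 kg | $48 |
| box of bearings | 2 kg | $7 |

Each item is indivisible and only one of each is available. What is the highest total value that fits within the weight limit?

Check high-value combinations within 20 kg:
- pallet of tiles+crate of tools+bale of cotton+box of bearings: weight 3+8+4+2=17, value 18+31+48+7=104
- pallet of tiles+crate of tools+bale of cotton: weight 3+8+4=15, value 18+31+48=97
- crate of tools+bundle of pipes+bale of cotton: weight 8+7+4=19, value 31+11+48=90
- crate of tools+bale of cotton+box of bearings: weight 8+4+2=14, value 31+48+7=86
- pallet of tiles+bundle of pipes+bale of cotton+box of bearings: weight 3+7+4+2=16, value 18+11+48+7=84
Best: $104.

$104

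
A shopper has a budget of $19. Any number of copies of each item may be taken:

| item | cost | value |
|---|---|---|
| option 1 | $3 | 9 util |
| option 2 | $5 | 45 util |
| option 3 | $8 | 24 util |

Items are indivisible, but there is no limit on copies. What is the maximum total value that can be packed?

Best value-per-unit is option 2 at 45/5; filling with it alone gives 3×45 = 135.
Optimal mix: 1×option 1 + 3×option 2 → cost 18, value 144.

144 util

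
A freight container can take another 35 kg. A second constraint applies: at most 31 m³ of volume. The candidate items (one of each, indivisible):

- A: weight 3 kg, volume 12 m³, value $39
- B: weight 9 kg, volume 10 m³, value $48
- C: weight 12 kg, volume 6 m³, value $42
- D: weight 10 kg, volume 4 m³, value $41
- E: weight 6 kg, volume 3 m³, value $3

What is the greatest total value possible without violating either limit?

Feasible sets respecting both limits:
- A+B+C+E: weight 30, volume 31, value 132
- B+C+D: weight 31, volume 20, value 131
- A+B+D+E: weight 28, volume 29, value 131
Best: $132.

$132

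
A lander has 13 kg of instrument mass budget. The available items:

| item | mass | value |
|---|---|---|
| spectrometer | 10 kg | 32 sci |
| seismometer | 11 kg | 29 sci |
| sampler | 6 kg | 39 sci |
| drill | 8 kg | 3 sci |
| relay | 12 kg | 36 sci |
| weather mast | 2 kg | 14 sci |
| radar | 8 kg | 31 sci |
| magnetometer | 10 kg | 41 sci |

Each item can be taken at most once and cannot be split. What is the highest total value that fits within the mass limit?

55 sci

Check high-value combinations within 13 kg:
- weather mast+magnetometer: mass 2+10=12, value 14+41=55
- sampler+weather mast: mass 6+2=8, value 39+14=53
- spectrometer+weather mast: mass 10+2=12, value 32+14=46
Best: 55 sci.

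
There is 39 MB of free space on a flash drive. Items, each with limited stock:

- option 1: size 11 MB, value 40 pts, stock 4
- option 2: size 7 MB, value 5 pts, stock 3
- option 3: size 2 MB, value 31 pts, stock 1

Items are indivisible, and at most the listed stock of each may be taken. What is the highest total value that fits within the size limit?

Top feasible selections:
- 3×option 1 + 1×option 3: size 35, value 151
- 2×option 1 + 2×option 2 + 1×option 3: size 38, value 121
- 3×option 1: size 33, value 120
- 2×option 1 + 1×option 2 + 1×option 3: size 31, value 116
Best: 151 pts.

151 pts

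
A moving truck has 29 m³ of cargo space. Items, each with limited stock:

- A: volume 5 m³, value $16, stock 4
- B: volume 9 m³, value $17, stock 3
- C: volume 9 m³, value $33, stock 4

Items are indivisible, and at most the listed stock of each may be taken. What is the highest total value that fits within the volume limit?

$99

Best selections within volume 29 and stock limits:
- 3×C: volume 27, value 99
- 2×A + 2×C: volume 28, value 98
- 4×A + 1×C: volume 29, value 97
- 1×B + 2×C: volume 27, value 83
Best: $99.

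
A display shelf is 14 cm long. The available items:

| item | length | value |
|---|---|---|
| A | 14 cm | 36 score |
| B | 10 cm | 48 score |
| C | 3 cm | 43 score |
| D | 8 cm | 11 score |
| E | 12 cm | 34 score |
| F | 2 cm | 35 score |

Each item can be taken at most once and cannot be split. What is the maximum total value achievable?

91 score

Check high-value combinations within 14 cm:
- B+C: length 10+3=13, value 48+43=91
- C+D+F: length 3+8+2=13, value 43+11+35=89
- B+F: length 10+2=12, value 48+35=83
- C+F: length 3+2=5, value 43+35=78
- E+F: length 12+2=14, value 34+35=69
Best: 91 score.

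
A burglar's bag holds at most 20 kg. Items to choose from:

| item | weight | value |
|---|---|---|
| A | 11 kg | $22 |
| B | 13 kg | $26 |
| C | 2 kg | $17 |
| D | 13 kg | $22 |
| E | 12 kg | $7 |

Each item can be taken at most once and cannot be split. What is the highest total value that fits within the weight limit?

Check high-value combinations within 20 kg:
- B+C: weight 13+2=15, value 26+17=43
- A+C: weight 11+2=13, value 22+17=39
- C+D: weight 2+13=15, value 17+22=39
- B: weight 13, value 26
- C+E: weight 2+12=14, value 17+7=24
Best: $43.

$43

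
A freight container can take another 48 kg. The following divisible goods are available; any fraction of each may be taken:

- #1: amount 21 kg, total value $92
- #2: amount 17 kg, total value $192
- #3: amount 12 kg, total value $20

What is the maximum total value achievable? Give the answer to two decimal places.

Take in order of value per unit:
- #2 (192/17 per unit): all 17 → value 192, running total 192.00
- #1 (92/21 per unit): all 21 → value 92, running total 284.00
- #3 (20/12 per unit): 10 of 12 → value 10×20/12 = 16.6667, running total 300.67
Total 300.67.

300.67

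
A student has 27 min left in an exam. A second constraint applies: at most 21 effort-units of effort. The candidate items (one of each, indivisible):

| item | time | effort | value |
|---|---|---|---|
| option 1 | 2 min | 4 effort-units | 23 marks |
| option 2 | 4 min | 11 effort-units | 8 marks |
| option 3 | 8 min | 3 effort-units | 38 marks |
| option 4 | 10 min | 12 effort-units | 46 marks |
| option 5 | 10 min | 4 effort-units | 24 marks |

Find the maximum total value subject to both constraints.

Feasible sets respecting both limits:
- option 1+option 3+option 4: time 20, effort 19, value 107
- option 1+option 4+option 5: time 22, effort 20, value 93
- option 1+option 3+option 5: time 20, effort 11, value 85
- option 3+option 4: time 18, effort 15, value 84
Best: 107 marks.

107 marks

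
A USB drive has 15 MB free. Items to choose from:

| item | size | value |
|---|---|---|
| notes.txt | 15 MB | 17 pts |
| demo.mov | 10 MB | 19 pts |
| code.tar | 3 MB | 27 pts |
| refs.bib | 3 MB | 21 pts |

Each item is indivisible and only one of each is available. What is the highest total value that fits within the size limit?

Check high-value combinations within 15 MB:
- code.tar+refs.bib: size 3+3=6, value 27+21=48
- demo.mov+code.tar: size 10+3=13, value 19+27=46
- demo.mov+refs.bib: size 10+3=13, value 19+21=40
- code.tar: size 3, value 27
- refs.bib: size 3, value 21
Best: 48 pts.

48 pts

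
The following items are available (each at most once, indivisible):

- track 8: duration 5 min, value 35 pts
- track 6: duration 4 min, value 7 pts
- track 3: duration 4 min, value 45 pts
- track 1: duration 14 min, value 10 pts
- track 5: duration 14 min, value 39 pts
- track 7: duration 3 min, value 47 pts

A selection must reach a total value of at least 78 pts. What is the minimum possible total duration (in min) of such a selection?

7

Subsets with value ≥ 78, sorted by total duration:
- track 3+track 7: duration 7, value 92
- track 8+track 7: duration 8, value 82
- track 8+track 3: duration 9, value 80
Minimum duration: 7 min.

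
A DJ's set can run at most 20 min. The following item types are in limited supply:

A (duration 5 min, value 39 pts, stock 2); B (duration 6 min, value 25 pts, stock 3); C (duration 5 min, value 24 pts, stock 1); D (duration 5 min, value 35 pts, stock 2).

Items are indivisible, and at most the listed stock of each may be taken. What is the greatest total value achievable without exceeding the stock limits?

Top feasible selections:
- 2×A + 2×D: duration 20, value 148
- 2×A + 1×C + 1×D: duration 20, value 137
- 1×A + 1×C + 2×D: duration 20, value 133
Best: 148 pts.

148 pts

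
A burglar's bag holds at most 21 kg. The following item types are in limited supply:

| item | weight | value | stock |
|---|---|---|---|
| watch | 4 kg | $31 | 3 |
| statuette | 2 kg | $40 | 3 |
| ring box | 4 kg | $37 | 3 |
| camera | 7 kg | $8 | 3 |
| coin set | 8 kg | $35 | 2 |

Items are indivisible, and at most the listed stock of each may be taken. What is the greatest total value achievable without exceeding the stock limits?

Best selections within weight 21 and stock limits:
- 3×statuette + 3×ring box: weight 18, value 231
- 1×watch + 3×statuette + 2×ring box: weight 18, value 225
- 1×watch + 2×statuette + 3×ring box: weight 20, value 222
Best: $231.

$231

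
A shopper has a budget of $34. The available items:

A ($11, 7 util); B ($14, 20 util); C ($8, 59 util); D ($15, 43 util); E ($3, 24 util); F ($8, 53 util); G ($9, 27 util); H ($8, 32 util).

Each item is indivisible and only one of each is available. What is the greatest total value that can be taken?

This is a 0/1 knapsack; check combinations near the capacity.
- C+D+E+F: cost 8+15+3+8=34, value 59+43+24+53=179
- C+F+G+H: cost 8+8+9+8=33, value 59+53+27+32=171
- C+E+F+H: cost 8+3+8+8=27, value 59+24+53+32=168
- C+E+F+G: cost 8+3+8+9=28, value 59+24+53+27=163
- C+D+E+H: cost 8+15+3+8=34, value 59+43+24+32=158
Best: 179 util.

179 util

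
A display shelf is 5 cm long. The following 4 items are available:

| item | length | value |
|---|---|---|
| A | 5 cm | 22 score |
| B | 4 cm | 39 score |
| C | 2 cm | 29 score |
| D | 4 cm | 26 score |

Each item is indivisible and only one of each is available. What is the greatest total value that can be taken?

39 score

Check high-value combinations within 5 cm:
- B: length 4, value 39
- C: length 2, value 29
- D: length 4, value 26
- A: length 5, value 22
Best: 39 score.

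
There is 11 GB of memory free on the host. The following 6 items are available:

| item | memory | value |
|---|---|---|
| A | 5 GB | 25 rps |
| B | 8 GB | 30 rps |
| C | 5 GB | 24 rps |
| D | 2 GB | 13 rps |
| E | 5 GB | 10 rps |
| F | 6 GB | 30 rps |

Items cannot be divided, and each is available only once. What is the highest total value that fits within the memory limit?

55 rps

Check high-value combinations within 11 GB:
- A+F: memory 5+6=11, value 25+30=55
- C+F: memory 5+6=11, value 24+30=54
- A+C: memory 5+5=10, value 25+24=49
Best: 55 rps.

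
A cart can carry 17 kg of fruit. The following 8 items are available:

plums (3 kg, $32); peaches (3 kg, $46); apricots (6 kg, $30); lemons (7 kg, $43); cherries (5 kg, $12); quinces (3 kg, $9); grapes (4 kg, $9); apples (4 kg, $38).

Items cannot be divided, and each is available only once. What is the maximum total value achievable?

$159

Check high-value combinations within 17 kg:
- plums+peaches+lemons+apples: weight 3+3+7+4=17, value 32+46+43+38=159
- plums+peaches+apricots+apples: weight 3+3+6+4=16, value 32+46+30+38=146
- peaches+lemons+quinces+apples: weight 3+7+3+4=17, value 46+43+9+38=136
- plums+peaches+quinces+grapes+apples: weight 3+3+3+4+4=17, value 32+46+9+9+38=134
- plums+peaches+lemons+quinces: weight 3+3+7+3=16, value 32+46+43+9=130
Best: $159.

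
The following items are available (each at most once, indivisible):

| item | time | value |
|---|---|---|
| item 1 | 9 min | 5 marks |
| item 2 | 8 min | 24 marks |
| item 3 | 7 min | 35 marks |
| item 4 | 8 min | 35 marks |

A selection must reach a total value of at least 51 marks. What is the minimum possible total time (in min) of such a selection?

15

Subsets with value ≥ 51, sorted by total time:
- item 3+item 4: time 15, value 70
- item 2+item 3: time 15, value 59
Minimum time: 15 min.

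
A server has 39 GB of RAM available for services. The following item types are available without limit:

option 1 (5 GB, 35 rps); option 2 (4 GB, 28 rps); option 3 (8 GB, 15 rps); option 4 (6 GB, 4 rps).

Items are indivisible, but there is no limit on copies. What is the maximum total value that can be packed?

Best value-per-unit is option 1 at 35/5; filling with it alone gives 7×35 = 245.
Optimal mix: 7×option 1 + 1×option 2 → memory 39, value 273.

273 rps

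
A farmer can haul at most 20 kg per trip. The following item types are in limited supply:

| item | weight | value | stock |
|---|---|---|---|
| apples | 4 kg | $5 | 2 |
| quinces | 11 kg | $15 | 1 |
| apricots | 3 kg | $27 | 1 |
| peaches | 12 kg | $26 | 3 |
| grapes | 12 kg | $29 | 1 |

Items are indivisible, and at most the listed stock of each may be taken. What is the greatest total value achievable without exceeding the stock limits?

Top feasible selections:
- 1×apples + 1×apricots + 1×grapes: weight 19, value 61
- 1×apples + 1×apricots + 1×peaches: weight 19, value 58
- 1×apricots + 1×grapes: weight 15, value 56
- 1×apricots + 1×peaches: weight 15, value 53
Best: $61.

$61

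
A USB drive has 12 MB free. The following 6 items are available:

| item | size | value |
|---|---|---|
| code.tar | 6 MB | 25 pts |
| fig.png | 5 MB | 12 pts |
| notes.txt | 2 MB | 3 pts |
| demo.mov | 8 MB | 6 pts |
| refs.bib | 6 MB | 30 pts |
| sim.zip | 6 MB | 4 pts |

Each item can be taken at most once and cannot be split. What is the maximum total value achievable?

55 pts

This is a 0/1 knapsack; check combinations near the capacity.
- code.tar+refs.bib: size 6+6=12, value 25+30=55
- fig.png+refs.bib: size 5+6=11, value 12+30=42
- code.tar+fig.png: size 6+5=11, value 25+12=37
- refs.bib+sim.zip: size 6+6=12, value 30+4=34
- notes.txt+refs.bib: size 2+6=8, value 3+30=33
Best: 55 pts.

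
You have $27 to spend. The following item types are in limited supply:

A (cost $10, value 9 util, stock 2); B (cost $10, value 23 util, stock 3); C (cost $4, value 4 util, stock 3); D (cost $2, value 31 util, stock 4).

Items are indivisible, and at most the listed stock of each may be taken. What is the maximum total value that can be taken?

Best selections within cost 27 and stock limits:
- 1×B + 2×C + 4×D: cost 26, value 155
- 1×B + 1×C + 4×D: cost 22, value 151
Best: 155 util.

155 util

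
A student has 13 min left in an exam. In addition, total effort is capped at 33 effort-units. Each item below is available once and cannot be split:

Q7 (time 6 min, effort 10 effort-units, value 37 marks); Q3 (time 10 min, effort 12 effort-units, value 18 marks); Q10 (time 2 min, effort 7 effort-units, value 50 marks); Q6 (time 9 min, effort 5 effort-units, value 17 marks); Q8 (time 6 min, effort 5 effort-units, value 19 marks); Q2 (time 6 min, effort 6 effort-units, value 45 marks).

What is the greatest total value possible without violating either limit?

Feasible sets respecting both limits:
- Q10+Q2: time 8, effort 13, value 95
- Q7+Q10: time 8, effort 17, value 87
- Q7+Q2: time 12, effort 16, value 82
- Q10+Q8: time 8, effort 12, value 69
Best: 95 marks.

95 marks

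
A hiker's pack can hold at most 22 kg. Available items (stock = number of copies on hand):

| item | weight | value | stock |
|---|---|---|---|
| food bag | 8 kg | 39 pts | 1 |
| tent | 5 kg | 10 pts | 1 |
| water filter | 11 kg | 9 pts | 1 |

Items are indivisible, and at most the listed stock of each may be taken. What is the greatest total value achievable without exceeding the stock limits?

Top feasible selections:
- 1×food bag + 1×tent: weight 13, value 49
- 1×food bag + 1×water filter: weight 19, value 48
- 1×food bag: weight 8, value 39
- 1×tent + 1×water filter: weight 16, value 19
Best: 49 pts.

49 pts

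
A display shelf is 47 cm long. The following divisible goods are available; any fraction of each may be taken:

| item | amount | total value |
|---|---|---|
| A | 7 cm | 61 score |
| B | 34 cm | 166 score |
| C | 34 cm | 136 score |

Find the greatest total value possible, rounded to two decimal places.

251.00

Take in order of value per unit:
- A (61/7 per unit): all 7 → value 61, running total 61.00
- B (166/34 per unit): all 34 → value 166, running total 227.00
- C (136/34 per unit): 6 of 34 → value 6×136/34 = 24.0000, running total 251.00
Total 251.00.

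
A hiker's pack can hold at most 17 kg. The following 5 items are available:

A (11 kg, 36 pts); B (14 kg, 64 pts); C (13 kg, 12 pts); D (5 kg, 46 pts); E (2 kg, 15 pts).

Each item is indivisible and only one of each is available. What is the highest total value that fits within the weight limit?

Check high-value combinations within 17 kg:
- A+D: weight 11+5=16, value 36+46=82
- B+E: weight 14+2=16, value 64+15=79
- B: weight 14, value 64
- D+E: weight 5+2=7, value 46+15=61
Best: 82 pts.

82 pts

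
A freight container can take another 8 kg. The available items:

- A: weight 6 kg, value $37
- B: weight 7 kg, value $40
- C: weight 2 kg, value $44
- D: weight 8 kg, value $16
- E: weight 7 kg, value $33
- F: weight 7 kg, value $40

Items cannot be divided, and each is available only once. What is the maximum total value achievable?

$81

Check high-value combinations within 8 kg:
- A+C: weight 6+2=8, value 37+44=81
- C: weight 2, value 44
- B: weight 7, value 40
- F: weight 7, value 40
- A: weight 6, value 37
Best: $81.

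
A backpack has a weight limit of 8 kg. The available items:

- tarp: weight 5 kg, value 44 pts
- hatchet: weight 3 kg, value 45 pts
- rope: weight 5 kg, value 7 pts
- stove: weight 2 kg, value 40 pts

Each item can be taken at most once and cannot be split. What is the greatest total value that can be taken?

Check high-value combinations within 8 kg:
- tarp+hatchet: weight 5+3=8, value 44+45=89
- hatchet+stove: weight 3+2=5, value 45+40=85
- tarp+stove: weight 5+2=7, value 44+40=84
- hatchet+rope: weight 3+5=8, value 45+7=52
- rope+stove: weight 5+2=7, value 7+40=47
Best: 89 pts.

89 pts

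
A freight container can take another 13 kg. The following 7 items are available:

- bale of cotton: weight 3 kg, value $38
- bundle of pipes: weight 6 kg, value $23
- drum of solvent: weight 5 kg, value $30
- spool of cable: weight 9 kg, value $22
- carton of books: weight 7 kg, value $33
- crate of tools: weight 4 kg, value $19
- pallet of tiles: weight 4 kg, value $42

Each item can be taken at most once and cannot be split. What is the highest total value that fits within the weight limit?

$110

Check high-value combinations within 13 kg:
- bale of cotton+drum of solvent+pallet of tiles: weight 3+5+4=12, value 38+30+42=110
- bale of cotton+bundle of pipes+pallet of tiles: weight 3+6+4=13, value 38+23+42=103
- bale of cotton+crate of tools+pallet of tiles: weight 3+4+4=11, value 38+19+42=99
- drum of solvent+crate of tools+pallet of tiles: weight 5+4+4=13, value 30+19+42=91
- bale of cotton+drum of solvent+crate of tools: weight 3+5+4=12, value 38+30+19=87
Best: $110.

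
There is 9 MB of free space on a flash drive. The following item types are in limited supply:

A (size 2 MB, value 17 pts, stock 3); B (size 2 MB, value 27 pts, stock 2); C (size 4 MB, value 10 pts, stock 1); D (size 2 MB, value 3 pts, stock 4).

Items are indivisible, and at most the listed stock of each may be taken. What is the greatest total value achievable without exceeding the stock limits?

88 pts

Best selections within size 9 and stock limits:
- 2×A + 2×B: size 8, value 88
- 3×A + 1×B: size 8, value 78
- 1×A + 2×B + 1×D: size 8, value 74
Best: 88 pts.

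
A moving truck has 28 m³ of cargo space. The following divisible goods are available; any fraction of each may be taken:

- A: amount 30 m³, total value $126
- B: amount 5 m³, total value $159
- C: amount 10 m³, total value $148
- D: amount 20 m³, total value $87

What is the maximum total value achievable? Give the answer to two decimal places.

Take in order of value per unit:
- B (159/5 per unit): all 5 → value 159, running total 159.00
- C (148/10 per unit): all 10 → value 148, running total 307.00
- D (87/20 per unit): 13 of 20 → value 13×87/20 = 56.5500, running total 363.55
Total 363.55.

363.55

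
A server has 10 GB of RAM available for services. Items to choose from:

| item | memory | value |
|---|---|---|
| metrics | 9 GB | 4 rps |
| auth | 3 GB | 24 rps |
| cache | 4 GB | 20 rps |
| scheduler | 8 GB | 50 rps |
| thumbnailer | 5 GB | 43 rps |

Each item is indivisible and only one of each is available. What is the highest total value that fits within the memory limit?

67 rps

Check high-value combinations within 10 GB:
- auth+thumbnailer: memory 3+5=8, value 24+43=67
- cache+thumbnailer: memory 4+5=9, value 20+43=63
- scheduler: memory 8, value 50
- auth+cache: memory 3+4=7, value 24+20=44
- thumbnailer: memory 5, value 43
Best: 67 rps.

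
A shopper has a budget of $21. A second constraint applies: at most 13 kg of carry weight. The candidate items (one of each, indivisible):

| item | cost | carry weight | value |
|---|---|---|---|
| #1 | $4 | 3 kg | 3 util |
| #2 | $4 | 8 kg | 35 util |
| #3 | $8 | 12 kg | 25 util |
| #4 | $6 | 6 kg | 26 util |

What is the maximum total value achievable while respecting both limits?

38 util

Feasible sets respecting both limits:
- #1+#2: cost 8, carry weight 11, value 38
- #2: cost 4, carry weight 8, value 35
- #1+#4: cost 10, carry weight 9, value 29
- #4: cost 6, carry weight 6, value 26
Best: 38 util.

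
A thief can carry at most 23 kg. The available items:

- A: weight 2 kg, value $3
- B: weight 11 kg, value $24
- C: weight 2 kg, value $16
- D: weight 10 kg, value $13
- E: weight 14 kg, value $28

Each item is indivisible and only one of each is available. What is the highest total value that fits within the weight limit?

$53

Check high-value combinations within 23 kg:
- B+C+D: weight 11+2+10=23, value 24+16+13=53
- A+C+E: weight 2+2+14=18, value 3+16+28=47
- C+E: weight 2+14=16, value 16+28=44
- A+B+C: weight 2+11+2=15, value 3+24+16=43
Best: $53.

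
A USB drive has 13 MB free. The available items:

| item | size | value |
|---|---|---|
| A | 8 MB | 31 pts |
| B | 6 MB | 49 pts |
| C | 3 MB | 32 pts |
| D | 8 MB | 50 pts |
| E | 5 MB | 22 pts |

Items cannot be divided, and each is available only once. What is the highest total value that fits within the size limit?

Check high-value combinations within 13 MB:
- C+D: size 3+8=11, value 32+50=82
- B+C: size 6+3=9, value 49+32=81
- D+E: size 8+5=13, value 50+22=72
- B+E: size 6+5=11, value 49+22=71
Best: 82 pts.

82 pts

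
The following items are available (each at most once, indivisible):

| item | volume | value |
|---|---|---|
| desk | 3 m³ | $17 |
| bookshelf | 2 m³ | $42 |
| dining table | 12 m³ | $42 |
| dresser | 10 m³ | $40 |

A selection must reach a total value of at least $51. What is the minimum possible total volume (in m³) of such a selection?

5

Subsets with value ≥ 51, sorted by total volume:
- desk+bookshelf: volume 5, value 59
- bookshelf+dresser: volume 12, value 82
- desk+dresser: volume 13, value 57
- bookshelf+dining table: volume 14, value 84
Minimum volume: 5 m³.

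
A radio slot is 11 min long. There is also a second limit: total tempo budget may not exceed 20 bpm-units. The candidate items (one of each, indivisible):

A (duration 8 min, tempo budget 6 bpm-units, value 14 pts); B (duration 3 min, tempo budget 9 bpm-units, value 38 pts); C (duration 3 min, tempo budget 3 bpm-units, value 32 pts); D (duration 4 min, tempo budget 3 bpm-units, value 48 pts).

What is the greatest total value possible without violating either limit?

118 pts

Feasible sets respecting both limits:
- B+C+D: duration 10, tempo budget 15, value 118
- B+D: duration 7, tempo budget 12, value 86
- C+D: duration 7, tempo budget 6, value 80
- B+C: duration 6, tempo budget 12, value 70
Best: 118 pts.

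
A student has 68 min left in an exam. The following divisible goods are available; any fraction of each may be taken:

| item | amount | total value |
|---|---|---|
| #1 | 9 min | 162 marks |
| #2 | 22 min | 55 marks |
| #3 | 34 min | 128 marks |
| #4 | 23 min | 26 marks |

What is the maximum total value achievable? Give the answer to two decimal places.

348.39

Take in order of value per unit:
- #1 (162/9 per unit): all 9 → value 162, running total 162.00
- #3 (128/34 per unit): all 34 → value 128, running total 290.00
- #2 (55/22 per unit): all 22 → value 55, running total 345.00
- #4 (26/23 per unit): 3 of 23 → value 3×26/23 = 3.3913, running total 348.39
Total 348.39.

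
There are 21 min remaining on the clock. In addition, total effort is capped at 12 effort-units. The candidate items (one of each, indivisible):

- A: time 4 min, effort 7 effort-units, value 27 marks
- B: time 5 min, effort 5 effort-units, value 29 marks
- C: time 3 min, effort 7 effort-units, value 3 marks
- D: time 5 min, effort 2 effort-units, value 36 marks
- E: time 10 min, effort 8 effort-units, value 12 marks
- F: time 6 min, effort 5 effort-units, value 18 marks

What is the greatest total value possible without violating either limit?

83 marks

Feasible sets respecting both limits:
- B+D+F: time 16, effort 12, value 83
- B+D: time 10, effort 7, value 65
- A+D: time 9, effort 9, value 63
Best: 83 marks.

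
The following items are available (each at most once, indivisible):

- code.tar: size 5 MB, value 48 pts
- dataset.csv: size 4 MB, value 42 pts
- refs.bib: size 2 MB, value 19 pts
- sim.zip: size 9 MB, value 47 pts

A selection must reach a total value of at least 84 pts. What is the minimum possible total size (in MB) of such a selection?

9

Subsets with value ≥ 84, sorted by total size:
- code.tar+dataset.csv: size 9, value 90
- code.tar+dataset.csv+refs.bib: size 11, value 109
- dataset.csv+sim.zip: size 13, value 89
- code.tar+sim.zip: size 14, value 95
Minimum size: 9 MB.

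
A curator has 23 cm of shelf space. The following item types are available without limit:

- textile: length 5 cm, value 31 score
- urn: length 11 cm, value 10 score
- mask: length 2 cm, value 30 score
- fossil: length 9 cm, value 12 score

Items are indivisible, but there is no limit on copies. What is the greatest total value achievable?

Best value-per-unit is mask at 30/2, and filling with it alone uses length 11×2=22. No mix of the others beats 11×30 = 330.

330 score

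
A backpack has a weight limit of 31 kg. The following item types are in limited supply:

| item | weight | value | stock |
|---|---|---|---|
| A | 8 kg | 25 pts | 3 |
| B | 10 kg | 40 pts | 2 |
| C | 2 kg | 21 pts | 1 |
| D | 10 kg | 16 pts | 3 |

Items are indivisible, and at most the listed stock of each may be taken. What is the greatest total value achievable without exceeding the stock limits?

Top feasible selections:
- 1×A + 2×B + 1×C: weight 30, value 126
- 2×A + 1×B + 1×C: weight 28, value 111
Best: 126 pts.

126 pts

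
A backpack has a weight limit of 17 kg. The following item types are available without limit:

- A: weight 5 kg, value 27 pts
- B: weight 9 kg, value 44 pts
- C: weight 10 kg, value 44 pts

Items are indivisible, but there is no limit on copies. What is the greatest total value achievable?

81 pts

Best value-per-unit is A at 27/5, and filling with it alone uses weight 3×5=15. No mix of the others beats 3×27 = 81.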